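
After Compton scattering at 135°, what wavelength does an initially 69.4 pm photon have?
73.5420 pm

Using the Compton formula: λ' = λ + λ_C(1 − cos θ)

For θ = 135°, cos θ = -√2/2 (exact) ≈ -0.7071, so:
1 − cos 135° = 1 − (-√2/2) ≈ 1.7071

Δλ = λ_C × 1.7071 = 2.4263 × 1.7071 = 4.1420 pm

λ' = 69.4 + 4.1420 = 73.5420 pm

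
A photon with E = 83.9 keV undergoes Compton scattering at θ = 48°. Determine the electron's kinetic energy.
4.3230 keV

By energy conservation: K_e = E_initial - E_final

First find the scattered photon energy:
Initial wavelength: λ = hc/E = 14.7776 pm
Compton shift: Δλ = λ_C(1 - cos(48°)) = 0.8028 pm
Final wavelength: λ' = 14.7776 + 0.8028 = 15.5804 pm
Final photon energy: E' = hc/λ' = 79.5770 keV

Electron kinetic energy:
K_e = E - E' = 83.9000 - 79.5770 = 4.3230 keV

(Intermediate values are shown rounded; full precision is carried through to the final answer.)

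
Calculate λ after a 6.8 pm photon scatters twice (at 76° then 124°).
12.4224 pm

Apply Compton shift twice:

First scattering at θ₁ = 76°:
Δλ₁ = λ_C(1 - cos(76°))
Δλ₁ = 2.4263 × 0.7581
Δλ₁ = 1.8393 pm

After first scattering:
λ₁ = 6.8 + 1.8393 = 8.6393 pm

Second scattering at θ₂ = 124°:
Δλ₂ = λ_C(1 - cos(124°))
Δλ₂ = 2.4263 × 1.5592
Δλ₂ = 3.7831 pm

Final wavelength:
λ₂ = 8.6393 + 3.7831 = 12.4224 pm

Total shift: Δλ_total = 1.8393 + 3.7831 = 5.6224 pm

(Intermediate values are shown rounded; full precision is carried through to the final answer.)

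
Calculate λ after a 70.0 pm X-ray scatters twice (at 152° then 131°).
78.5867 pm

Apply Compton shift twice:

First scattering at θ₁ = 152°:
Δλ₁ = λ_C(1 - cos(152°))
Δλ₁ = 2.4263 × 1.8829
Δλ₁ = 4.5686 pm

After first scattering:
λ₁ = 70.0 + 4.5686 = 74.5686 pm

Second scattering at θ₂ = 131°:
Δλ₂ = λ_C(1 - cos(131°))
Δλ₂ = 2.4263 × 1.6561
Δλ₂ = 4.0181 pm

Final wavelength:
λ₂ = 74.5686 + 4.0181 = 78.5867 pm

Total shift: Δλ_total = 4.5686 + 4.0181 = 8.5867 pm

(Intermediate values are shown rounded; full precision is carried through to the final answer.)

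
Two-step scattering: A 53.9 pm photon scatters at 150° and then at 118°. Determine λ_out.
61.9930 pm

Apply Compton shift twice:

First scattering at θ₁ = 150°:
Δλ₁ = λ_C(1 - cos(150°))
Δλ₁ = 2.4263 × 1.8660
Δλ₁ = 4.5276 pm

After first scattering:
λ₁ = 53.9 + 4.5276 = 58.4276 pm

Second scattering at θ₂ = 118°:
Δλ₂ = λ_C(1 - cos(118°))
Δλ₂ = 2.4263 × 1.4695
Δλ₂ = 3.5654 pm

Final wavelength:
λ₂ = 58.4276 + 3.5654 = 61.9930 pm

Total shift: Δλ_total = 4.5276 + 3.5654 = 8.0930 pm

(Intermediate values are shown rounded; full precision is carried through to the final answer.)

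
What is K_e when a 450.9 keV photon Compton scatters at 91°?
213.3077 keV

By energy conservation: K_e = E_initial - E_final

First find the scattered photon energy:
Initial wavelength: λ = hc/E = 2.7497 pm
Compton shift: Δλ = λ_C(1 - cos(91°)) = 2.4687 pm
Final wavelength: λ' = 2.7497 + 2.4687 = 5.2184 pm
Final photon energy: E' = hc/λ' = 237.5923 keV

Electron kinetic energy:
K_e = E - E' = 450.9000 - 237.5923 = 213.3077 keV

(Intermediate values are shown rounded; full precision is carried through to the final answer.)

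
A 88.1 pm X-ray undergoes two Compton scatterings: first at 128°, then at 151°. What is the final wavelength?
96.5685 pm

Apply Compton shift twice:

First scattering at θ₁ = 128°:
Δλ₁ = λ_C(1 - cos(128°))
Δλ₁ = 2.4263 × 1.6157
Δλ₁ = 3.9201 pm

After first scattering:
λ₁ = 88.1 + 3.9201 = 92.0201 pm

Second scattering at θ₂ = 151°:
Δλ₂ = λ_C(1 - cos(151°))
Δλ₂ = 2.4263 × 1.8746
Δλ₂ = 4.5484 pm

Final wavelength:
λ₂ = 92.0201 + 4.5484 = 96.5685 pm

Total shift: Δλ_total = 3.9201 + 4.5484 = 8.4685 pm

(Intermediate values are shown rounded; full precision is carried through to the final answer.)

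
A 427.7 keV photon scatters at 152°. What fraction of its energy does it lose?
0.6118 (or 61.18%)

Calculate initial and final photon energies:

Initial: E₀ = 427.7 keV → λ₀ = 2.8989 pm
Compton shift: Δλ = 4.5686 pm
Final wavelength: λ' = 7.4675 pm
Final energy: E' = 166.0323 keV

Fractional energy loss:
(E₀ - E')/E₀ = (427.7000 - 166.0323)/427.7000
= 261.6677/427.7000
= 0.6118
= 61.18%

(Intermediate values are shown rounded; full precision is carried through to the final answer.)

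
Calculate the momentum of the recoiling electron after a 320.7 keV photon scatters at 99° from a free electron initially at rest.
2.1110e-22 kg·m/s

The electron is initially at rest, so by conservation of momentum:
p⃗_e = p⃗₀ − p⃗'  (incident photon momentum minus scattered photon momentum)

Photon momentum magnitudes (p = h/λ = E/c):
λ₀ = hc/E₀ = 3.8660 pm → p₀ = h/λ₀ = 1.7139e-22 kg·m/s
Δλ = λ_C(1 − cos 99°) = 2.8059 pm
λ' = 6.6719 pm → p' = h/λ' = 9.9313e-23 kg·m/s

The scattered photon makes angle θ = 99° with the incident direction, so by the law of cosines:
|p⃗_e|² = p₀² + p'² − 2p₀p'cos θ
|p⃗_e|² = (1.7139e-22)² + (9.9313e-23)² − 2·1.7139e-22·9.9313e-23·cos(99°)
|p⃗_e| = 2.1110e-22 kg·m/s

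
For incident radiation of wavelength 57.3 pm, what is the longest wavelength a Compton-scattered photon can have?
62.1526 pm (at θ = 180°)

The Compton shift is Δλ = λ_C(1 − cos θ).

Since cos θ ranges from −1 to 1, the factor (1 − cos θ) ranges from 0 to 2; the maximum shift occurs at θ = 180° (backscattering):
Δλ_max = 2λ_C = 2 × 2.4263 pm = 4.8526 pm

Maximum scattered wavelength:
λ'_max = λ₀ + Δλ_max = 57.3 + 4.8526 = 62.1526 pm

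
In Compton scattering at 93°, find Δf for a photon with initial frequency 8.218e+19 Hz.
3.384e+19 Hz (decrease)

Convert frequency to wavelength (c = 299792458 m/s):
λ₀ = c/f₀ = 299792458/8.218e+19 = 3.6479978e-12 m = 3.6480 pm

Calculate Compton shift:
Δλ = λ_C(1 - cos(93°)) = 2.5533 pm

Final wavelength:
λ' = λ₀ + Δλ = 3.6480 + 2.5533 = 6.2013 pm

Final frequency:
f' = c/λ' = 299792458/6.2012913e-12 = 4.8343554e+19 Hz

Frequency shift (decrease):
Δf = f₀ - f' = 8.218e+19 - 4.8343554e+19 = 3.384e+19 Hz

(Intermediate values are shown rounded; full precision is carried through to the final answer.)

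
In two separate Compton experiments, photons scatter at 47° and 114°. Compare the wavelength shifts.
114° produces the larger shift by a factor of 4.424

Calculate both shifts using Δλ = λ_C(1 - cos θ):

For θ₁ = 47°:
Δλ₁ = 2.4263 × (1 - cos(47°))
Δλ₁ = 2.4263 × 0.3180
Δλ₁ = 0.7716 pm

For θ₂ = 114°:
Δλ₂ = 2.4263 × (1 - cos(114°))
Δλ₂ = 2.4263 × 1.4067
Δλ₂ = 3.4132 pm

The 114° angle produces the larger shift.
Ratio: 3.4132/0.7716 = 4.424

(Intermediate values are shown rounded; full precision is carried through to the final answer.)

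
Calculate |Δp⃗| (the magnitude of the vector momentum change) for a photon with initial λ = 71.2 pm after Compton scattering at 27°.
4.3371e-24 kg·m/s

Photon momentum magnitude is p = h/λ.

Initial momentum:
p₀ = h/λ = 6.6261e-34/7.1200e-11 = 9.3063e-24 kg·m/s

After scattering:
λ' = λ + Δλ = 71.2 + 0.2645 = 71.4645 pm
p' = h/λ' = 6.6261e-34/7.1464e-11 = 9.2718e-24 kg·m/s

Momentum is a vector; the scattered photon's direction makes angle θ = 27° with the incident direction. The magnitude of the vector change Δp⃗ = p⃗₀ − p⃗' is found from the law of cosines:
|Δp⃗|² = p₀² + p'² − 2p₀p'cos θ
|Δp⃗|² = (9.3063e-24)² + (9.2718e-24)² − 2·9.3063e-24·9.2718e-24·cos(27°)
|Δp⃗| = 4.3371e-24 kg·m/s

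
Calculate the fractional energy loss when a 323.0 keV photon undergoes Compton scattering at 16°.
0.0239 (or 2.39%)

Calculate initial and final photon energies:

Initial: E₀ = 323.0 keV → λ₀ = 3.8385 pm
Compton shift: Δλ = 0.0940 pm
Final wavelength: λ' = 3.9325 pm
Final energy: E' = 315.2800 keV

Fractional energy loss:
(E₀ - E')/E₀ = (323.0000 - 315.2800)/323.0000
= 7.7200/323.0000
= 0.0239
= 2.39%

(Intermediate values are shown rounded; full precision is carried through to the final answer.)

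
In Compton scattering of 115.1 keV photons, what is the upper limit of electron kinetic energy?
35.7475 keV

Maximum energy transfer occurs at θ = 180° (backscattering).

Initial photon: E₀ = 115.1 keV → λ₀ = 10.7719 pm

Maximum Compton shift (at 180°):
Δλ_max = 2λ_C = 2 × 2.4263 = 4.8526 pm

Final wavelength:
λ' = 10.7719 + 4.8526 = 15.6245 pm

Minimum photon energy (maximum energy to electron):
E'_min = hc/λ' = 79.3525 keV

Maximum electron kinetic energy:
K_max = E₀ - E'_min = 115.1000 - 79.3525 = 35.7475 keV

(Intermediate values are shown rounded; full precision is carried through to the final answer.)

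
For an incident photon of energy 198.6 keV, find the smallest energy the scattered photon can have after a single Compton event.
111.7425 keV (at θ = 180°)

The scattered photon has minimum energy when its wavelength is maximum, i.e., when the Compton shift Δλ = λ_C(1 − cos θ) is maximum. This occurs at θ = 180° (backscattering), giving Δλ_max = 2λ_C = 4.8526 pm.

Initial wavelength: λ₀ = hc/E₀ = 6.2429 pm
Maximum final wavelength: λ'_max = λ₀ + 2λ_C = 6.2429 + 4.8526 = 11.0955 pm
Minimum final energy: E'_min = hc/λ'_max = 111.7425 keV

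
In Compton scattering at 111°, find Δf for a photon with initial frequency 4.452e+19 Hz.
1.463e+19 Hz (decrease)

Convert frequency to wavelength (c = 299792458 m/s):
λ₀ = c/f₀ = 299792458/4.452e+19 = 6.7338827e-12 m = 6.7339 pm

Calculate Compton shift:
Δλ = λ_C(1 - cos(111°)) = 3.2958 pm

Final wavelength:
λ' = λ₀ + Δλ = 6.7339 + 3.2958 = 10.0297 pm

Final frequency:
f' = c/λ' = 299792458/1.0029705e-11 = 2.9890457e+19 Hz

Frequency shift (decrease):
Δf = f₀ - f' = 4.452e+19 - 2.9890457e+19 = 1.463e+19 Hz

(Intermediate values are shown rounded; full precision is carried through to the final answer.)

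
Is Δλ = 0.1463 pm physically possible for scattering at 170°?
No, inconsistent

Calculate the expected shift for θ = 170°:

Δλ_expected = λ_C(1 - cos(170°))
Δλ_expected = 2.4263 × (1 - cos(170°))
Δλ_expected = 2.4263 × 1.9848
Δλ_expected = 4.8158 pm

Given shift: 0.1463 pm
Expected shift: 4.8158 pm
Difference: 4.6694 pm

The values do not match. The given shift corresponds to θ ≈ 20.0°, not 170°.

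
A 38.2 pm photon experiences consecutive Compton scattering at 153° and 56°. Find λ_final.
43.8577 pm

Apply Compton shift twice:

First scattering at θ₁ = 153°:
Δλ₁ = λ_C(1 - cos(153°))
Δλ₁ = 2.4263 × 1.8910
Δλ₁ = 4.5882 pm

After first scattering:
λ₁ = 38.2 + 4.5882 = 42.7882 pm

Second scattering at θ₂ = 56°:
Δλ₂ = λ_C(1 - cos(56°))
Δλ₂ = 2.4263 × 0.4408
Δλ₂ = 1.0695 pm

Final wavelength:
λ₂ = 42.7882 + 1.0695 = 43.8577 pm

Total shift: Δλ_total = 4.5882 + 1.0695 = 5.6577 pm

(Intermediate values are shown rounded; full precision is carried through to the final answer.)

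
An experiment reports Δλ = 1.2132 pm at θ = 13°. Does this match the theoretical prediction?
No, inconsistent

Calculate the expected shift for θ = 13°:

Δλ_expected = λ_C(1 - cos(13°))
Δλ_expected = 2.4263 × (1 - cos(13°))
Δλ_expected = 2.4263 × 0.0256
Δλ_expected = 0.0622 pm

Given shift: 1.2132 pm
Expected shift: 0.0622 pm
Difference: 1.1510 pm

The values do not match. The given shift corresponds to θ ≈ 60.0°, not 13°.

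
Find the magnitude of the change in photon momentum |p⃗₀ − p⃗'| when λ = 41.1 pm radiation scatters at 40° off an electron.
1.0955e-23 kg·m/s

Photon momentum magnitude is p = h/λ.

Initial momentum:
p₀ = h/λ = 6.6261e-34/4.1100e-11 = 1.6122e-23 kg·m/s

After scattering:
λ' = λ + Δλ = 41.1 + 0.5676 = 41.6676 pm
p' = h/λ' = 6.6261e-34/4.1668e-11 = 1.5902e-23 kg·m/s

Momentum is a vector; the scattered photon's direction makes angle θ = 40° with the incident direction. The magnitude of the vector change Δp⃗ = p⃗₀ − p⃗' is found from the law of cosines:
|Δp⃗|² = p₀² + p'² − 2p₀p'cos θ
|Δp⃗|² = (1.6122e-23)² + (1.5902e-23)² − 2·1.6122e-23·1.5902e-23·cos(40°)
|Δp⃗| = 1.0955e-23 kg·m/s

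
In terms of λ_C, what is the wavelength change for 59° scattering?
0.4850 λ_C

The Compton shift formula is:
Δλ = λ_C(1 - cos θ)

Dividing both sides by λ_C:
Δλ/λ_C = 1 - cos θ

For θ = 59°:
Δλ/λ_C = 1 - cos(59°)
Δλ/λ_C = 1 - 0.5150
Δλ/λ_C = 0.4850

This means the shift is 0.4850 × λ_C = 1.1767 pm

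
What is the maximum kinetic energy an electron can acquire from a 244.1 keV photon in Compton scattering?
119.2652 keV

Maximum energy transfer occurs at θ = 180° (backscattering).

Initial photon: E₀ = 244.1 keV → λ₀ = 5.0792 pm

Maximum Compton shift (at 180°):
Δλ_max = 2λ_C = 2 × 2.4263 = 4.8526 pm

Final wavelength:
λ' = 5.0792 + 4.8526 = 9.9319 pm

Minimum photon energy (maximum energy to electron):
E'_min = hc/λ' = 124.8348 keV

Maximum electron kinetic energy:
K_max = E₀ - E'_min = 244.1000 - 124.8348 = 119.2652 keV

(Intermediate values are shown rounded; full precision is carried through to the final answer.)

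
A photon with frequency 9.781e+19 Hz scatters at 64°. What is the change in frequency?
3.010e+19 Hz (decrease)

Convert frequency to wavelength (c = 299792458 m/s):
λ₀ = c/f₀ = 299792458/9.781e+19 = 3.0650492e-12 m = 3.0650 pm

Calculate Compton shift:
Δλ = λ_C(1 - cos(64°)) = 1.3627 pm

Final wavelength:
λ' = λ₀ + Δλ = 3.0650 + 1.3627 = 4.4277 pm

Final frequency:
f' = c/λ' = 299792458/4.4277350e-12 = 6.7707859e+19 Hz

Frequency shift (decrease):
Δf = f₀ - f' = 9.781e+19 - 6.7707859e+19 = 3.010e+19 Hz

(Intermediate values are shown rounded; full precision is carried through to the final answer.)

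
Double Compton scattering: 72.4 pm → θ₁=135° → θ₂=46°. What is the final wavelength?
77.2828 pm

Apply Compton shift twice:

First scattering at θ₁ = 135°:
Δλ₁ = λ_C(1 - cos(135°))
Δλ₁ = 2.4263 × 1.7071
Δλ₁ = 4.1420 pm

After first scattering:
λ₁ = 72.4 + 4.1420 = 76.5420 pm

Second scattering at θ₂ = 46°:
Δλ₂ = λ_C(1 - cos(46°))
Δλ₂ = 2.4263 × 0.3053
Δλ₂ = 0.7409 pm

Final wavelength:
λ₂ = 76.5420 + 0.7409 = 77.2828 pm

Total shift: Δλ_total = 4.1420 + 0.7409 = 4.8828 pm

(Intermediate values are shown rounded; full precision is carried through to the final answer.)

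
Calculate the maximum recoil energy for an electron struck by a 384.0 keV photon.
230.5803 keV

Maximum energy transfer occurs at θ = 180° (backscattering).

Initial photon: E₀ = 384.0 keV → λ₀ = 3.2288 pm

Maximum Compton shift (at 180°):
Δλ_max = 2λ_C = 2 × 2.4263 = 4.8526 pm

Final wavelength:
λ' = 3.2288 + 4.8526 = 8.0814 pm

Minimum photon energy (maximum energy to electron):
E'_min = hc/λ' = 153.4197 keV

Maximum electron kinetic energy:
K_max = E₀ - E'_min = 384.0000 - 153.4197 = 230.5803 keV

(Intermediate values are shown rounded; full precision is carried through to the final answer.)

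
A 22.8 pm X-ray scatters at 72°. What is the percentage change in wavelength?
7.3532%

Calculate the Compton shift:
Δλ = λ_C(1 - cos(72°))
Δλ = 2.4263 × (1 - cos(72°))
Δλ = 2.4263 × 0.6910
Δλ = 1.6765 pm

Percentage change:
(Δλ/λ₀) × 100 = (1.6765/22.8) × 100
= 7.3532%

(Intermediate values are shown rounded; full precision is carried through to the final answer.)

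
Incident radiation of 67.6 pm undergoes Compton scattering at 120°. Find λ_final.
71.2395 pm

Using the Compton scattering formula:
λ' = λ + Δλ = λ + λ_C(1 - cos θ)

Given:
- Initial wavelength λ = 67.6 pm
- Scattering angle θ = 120°
- Compton wavelength λ_C ≈ 2.4263 pm

Calculate the shift:
Δλ = 2.4263 × (1 - cos(120°))
Δλ = 2.4263 × 1.5000
Δλ = 3.6395 pm

Final wavelength:
λ' = 67.6 + 3.6395 = 71.2395 pm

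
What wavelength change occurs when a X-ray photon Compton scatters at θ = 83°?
2.1306 pm

Using the Compton scattering formula:
Δλ = λ_C(1 - cos θ)

where λ_C = h/(m_e·c) ≈ 2.4263 pm is the Compton wavelength of an electron.

For θ = 83°:
cos(83°) = 0.1219
1 - cos(83°) = 0.8781

Δλ = 2.4263 × 0.8781
Δλ = 2.1306 pm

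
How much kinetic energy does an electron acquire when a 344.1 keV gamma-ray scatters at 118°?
171.1440 keV

By energy conservation: K_e = E_initial - E_final

First find the scattered photon energy:
Initial wavelength: λ = hc/E = 3.6031 pm
Compton shift: Δλ = λ_C(1 - cos(118°)) = 3.5654 pm
Final wavelength: λ' = 3.6031 + 3.5654 = 7.1685 pm
Final photon energy: E' = hc/λ' = 172.9560 keV

Electron kinetic energy:
K_e = E - E' = 344.1000 - 172.9560 = 171.1440 keV

(Intermediate values are shown rounded; full precision is carried through to the final answer.)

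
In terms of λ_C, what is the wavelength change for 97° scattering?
1.1219 λ_C

The Compton shift formula is:
Δλ = λ_C(1 - cos θ)

Dividing both sides by λ_C:
Δλ/λ_C = 1 - cos θ

For θ = 97°:
Δλ/λ_C = 1 - cos(97°)
Δλ/λ_C = 1 - -0.1219
Δλ/λ_C = 1.1219

This means the shift is 1.1219 × λ_C = 2.7220 pm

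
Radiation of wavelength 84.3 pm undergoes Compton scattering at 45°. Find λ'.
85.0106 pm

Using the Compton formula: λ' = λ + λ_C(1 − cos θ)

For θ = 45°, cos θ = √2/2 (exact) ≈ 0.7071, so:
1 − cos 45° = 1 − (√2/2) ≈ 0.2929

Δλ = λ_C × 0.2929 = 2.4263 × 0.2929 = 0.7106 pm

λ' = 84.3 + 0.7106 = 85.0106 pm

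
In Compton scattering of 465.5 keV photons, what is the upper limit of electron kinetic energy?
300.5415 keV

Maximum energy transfer occurs at θ = 180° (backscattering).

Initial photon: E₀ = 465.5 keV → λ₀ = 2.6635 pm

Maximum Compton shift (at 180°):
Δλ_max = 2λ_C = 2 × 2.4263 = 4.8526 pm

Final wavelength:
λ' = 2.6635 + 4.8526 = 7.5161 pm

Minimum photon energy (maximum energy to electron):
E'_min = hc/λ' = 164.9585 keV

Maximum electron kinetic energy:
K_max = E₀ - E'_min = 465.5000 - 164.9585 = 300.5415 keV

(Intermediate values are shown rounded; full precision is carried through to the final answer.)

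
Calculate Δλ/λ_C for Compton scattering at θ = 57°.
0.4554 λ_C

The Compton shift formula is:
Δλ = λ_C(1 - cos θ)

Dividing both sides by λ_C:
Δλ/λ_C = 1 - cos θ

For θ = 57°:
Δλ/λ_C = 1 - cos(57°)
Δλ/λ_C = 1 - 0.5446
Δλ/λ_C = 0.4554

This means the shift is 0.4554 × λ_C = 1.1048 pm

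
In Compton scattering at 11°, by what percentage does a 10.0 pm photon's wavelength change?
0.4458%

Calculate the Compton shift:
Δλ = λ_C(1 - cos(11°))
Δλ = 2.4263 × (1 - cos(11°))
Δλ = 2.4263 × 0.0184
Δλ = 0.0446 pm

Percentage change:
(Δλ/λ₀) × 100 = (0.0446/10.0) × 100
= 0.4458%

(Intermediate values are shown rounded; full precision is carried through to the final answer.)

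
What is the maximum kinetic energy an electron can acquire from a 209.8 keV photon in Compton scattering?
94.5972 keV

Maximum energy transfer occurs at θ = 180° (backscattering).

Initial photon: E₀ = 209.8 keV → λ₀ = 5.9096 pm

Maximum Compton shift (at 180°):
Δλ_max = 2λ_C = 2 × 2.4263 = 4.8526 pm

Final wavelength:
λ' = 5.9096 + 4.8526 = 10.7623 pm

Minimum photon energy (maximum energy to electron):
E'_min = hc/λ' = 115.2028 keV

Maximum electron kinetic energy:
K_max = E₀ - E'_min = 209.8000 - 115.2028 = 94.5972 keV

(Intermediate values are shown rounded; full precision is carried through to the final answer.)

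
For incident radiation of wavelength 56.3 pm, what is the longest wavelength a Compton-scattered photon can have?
61.1526 pm (at θ = 180°)

The Compton shift is Δλ = λ_C(1 − cos θ).

Since cos θ ranges from −1 to 1, the factor (1 − cos θ) ranges from 0 to 2; the maximum shift occurs at θ = 180° (backscattering):
Δλ_max = 2λ_C = 2 × 2.4263 pm = 4.8526 pm

Maximum scattered wavelength:
λ'_max = λ₀ + Δλ_max = 56.3 + 4.8526 = 61.1526 pm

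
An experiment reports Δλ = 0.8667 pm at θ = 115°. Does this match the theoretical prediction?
No, inconsistent

Calculate the expected shift for θ = 115°:

Δλ_expected = λ_C(1 - cos(115°))
Δλ_expected = 2.4263 × (1 - cos(115°))
Δλ_expected = 2.4263 × 1.4226
Δλ_expected = 3.4517 pm

Given shift: 0.8667 pm
Expected shift: 3.4517 pm
Difference: 2.5850 pm

The values do not match. The given shift corresponds to θ ≈ 50.0°, not 115°.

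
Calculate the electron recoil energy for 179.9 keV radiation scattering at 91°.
47.4453 keV

By energy conservation: K_e = E_initial - E_final

First find the scattered photon energy:
Initial wavelength: λ = hc/E = 6.8918 pm
Compton shift: Δλ = λ_C(1 - cos(91°)) = 2.4687 pm
Final wavelength: λ' = 6.8918 + 2.4687 = 9.3605 pm
Final photon energy: E' = hc/λ' = 132.4547 keV

Electron kinetic energy:
K_e = E - E' = 179.9000 - 132.4547 = 47.4453 keV

(Intermediate values are shown rounded; full precision is carried through to the final answer.)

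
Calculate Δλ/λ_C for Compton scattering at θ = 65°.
0.5774 λ_C

The Compton shift formula is:
Δλ = λ_C(1 - cos θ)

Dividing both sides by λ_C:
Δλ/λ_C = 1 - cos θ

For θ = 65°:
Δλ/λ_C = 1 - cos(65°)
Δλ/λ_C = 1 - 0.4226
Δλ/λ_C = 0.5774

This means the shift is 0.5774 × λ_C = 1.4009 pm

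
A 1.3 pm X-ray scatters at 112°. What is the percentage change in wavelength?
256.5555%

Calculate the Compton shift:
Δλ = λ_C(1 - cos(112°))
Δλ = 2.4263 × (1 - cos(112°))
Δλ = 2.4263 × 1.3746
Δλ = 3.3352 pm

Percentage change:
(Δλ/λ₀) × 100 = (3.3352/1.3) × 100
= 256.5555%

(Intermediate values are shown rounded; full precision is carried through to the final answer.)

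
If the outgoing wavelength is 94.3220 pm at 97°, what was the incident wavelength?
91.6000 pm

From λ' = λ + Δλ, we have λ = λ' - Δλ

First calculate the Compton shift:
Δλ = λ_C(1 - cos θ)
Δλ = 2.4263 × (1 - cos(97°))
Δλ = 2.4263 × 1.1219
Δλ = 2.7220 pm

Initial wavelength:
λ = λ' - Δλ
λ = 94.3220 - 2.7220
λ = 91.6000 pm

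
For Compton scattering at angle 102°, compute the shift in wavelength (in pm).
2.9308 pm

Using the Compton scattering formula:
Δλ = λ_C(1 - cos θ)

where λ_C = h/(m_e·c) ≈ 2.4263 pm is the Compton wavelength of an electron.

For θ = 102°:
cos(102°) = -0.2079
1 - cos(102°) = 1.2079

Δλ = 2.4263 × 1.2079
Δλ = 2.9308 pm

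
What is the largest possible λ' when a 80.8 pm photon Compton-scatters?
85.6526 pm (at θ = 180°)

The Compton shift is Δλ = λ_C(1 − cos θ).

Since cos θ ranges from −1 to 1, the factor (1 − cos θ) ranges from 0 to 2; the maximum shift occurs at θ = 180° (backscattering):
Δλ_max = 2λ_C = 2 × 2.4263 pm = 4.8526 pm

Maximum scattered wavelength:
λ'_max = λ₀ + Δλ_max = 80.8 + 4.8526 = 85.6526 pm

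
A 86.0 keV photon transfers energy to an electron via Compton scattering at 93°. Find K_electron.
12.9394 keV

By energy conservation: K_e = E_initial - E_final

First find the scattered photon energy:
Initial wavelength: λ = hc/E = 14.4168 pm
Compton shift: Δλ = λ_C(1 - cos(93°)) = 2.5533 pm
Final wavelength: λ' = 14.4168 + 2.5533 = 16.9701 pm
Final photon energy: E' = hc/λ' = 73.0606 keV

Electron kinetic energy:
K_e = E - E' = 86.0000 - 73.0606 = 12.9394 keV

(Intermediate values are shown rounded; full precision is carried through to the final answer.)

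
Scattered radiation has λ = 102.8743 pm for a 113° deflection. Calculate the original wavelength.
99.5000 pm

From λ' = λ + Δλ, we have λ = λ' - Δλ

First calculate the Compton shift:
Δλ = λ_C(1 - cos θ)
Δλ = 2.4263 × (1 - cos(113°))
Δλ = 2.4263 × 1.3907
Δλ = 3.3743 pm

Initial wavelength:
λ = λ' - Δλ
λ = 102.8743 - 3.3743
λ = 99.5000 pm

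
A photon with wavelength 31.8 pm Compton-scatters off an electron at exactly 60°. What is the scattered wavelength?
33.0132 pm

Using the Compton formula: λ' = λ + λ_C(1 − cos θ)

For θ = 60°, cos θ = 1/2 (exact) = 0.5000, so:
1 − cos 60° = 1 − (1/2) = 0.5000

Δλ = λ_C × 0.5000 = 2.4263 × 0.5000 = 1.2132 pm

λ' = 31.8 + 1.2132 = 33.0132 pm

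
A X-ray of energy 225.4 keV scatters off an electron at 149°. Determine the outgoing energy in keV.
123.9013 keV

First convert energy to wavelength:
λ = hc/E, with hc ≈ 1239.842 keV·pm (i.e. 1239.842 eV·nm)

For E = 225.4 keV = 225400 eV:
λ = 1239.842 keV·pm / 225.4 keV
λ = 5.5006 pm

Calculate the Compton shift:
Δλ = λ_C(1 - cos(149°)) = 2.4263 × 1.8572
Δλ = 4.5061 pm

Final wavelength:
λ' = 5.5006 + 4.5061 = 10.0067 pm

Final energy:
E' = hc/λ' = 1239.842 / 10.0067 = 123.9013 keV

(Intermediate values are shown rounded; full precision is carried through to the final answer.)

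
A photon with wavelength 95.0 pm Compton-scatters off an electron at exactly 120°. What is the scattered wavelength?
98.6395 pm

Using the Compton formula: λ' = λ + λ_C(1 − cos θ)

For θ = 120°, cos θ = -1/2 (exact) = -0.5000, so:
1 − cos 120° = 1 − (-1/2) = 1.5000

Δλ = λ_C × 1.5000 = 2.4263 × 1.5000 = 3.6395 pm

λ' = 95.0 + 3.6395 = 98.6395 pm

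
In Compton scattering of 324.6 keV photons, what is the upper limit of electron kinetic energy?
181.6329 keV

Maximum energy transfer occurs at θ = 180° (backscattering).

Initial photon: E₀ = 324.6 keV → λ₀ = 3.8196 pm

Maximum Compton shift (at 180°):
Δλ_max = 2λ_C = 2 × 2.4263 = 4.8526 pm

Final wavelength:
λ' = 3.8196 + 4.8526 = 8.6722 pm

Minimum photon energy (maximum energy to electron):
E'_min = hc/λ' = 142.9671 keV

Maximum electron kinetic energy:
K_max = E₀ - E'_min = 324.6000 - 142.9671 = 181.6329 keV

(Intermediate values are shown rounded; full precision is carried through to the final answer.)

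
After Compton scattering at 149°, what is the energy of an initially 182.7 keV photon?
109.7955 keV

First convert energy to wavelength:
λ = hc/E, with hc ≈ 1239.842 keV·pm (i.e. 1239.842 eV·nm)

For E = 182.7 keV = 182700 eV:
λ = 1239.842 keV·pm / 182.7 keV
λ = 6.7862 pm

Calculate the Compton shift:
Δλ = λ_C(1 - cos(149°)) = 2.4263 × 1.8572
Δλ = 4.5061 pm

Final wavelength:
λ' = 6.7862 + 4.5061 = 11.2923 pm

Final energy:
E' = hc/λ' = 1239.842 / 11.2923 = 109.7955 keV

(Intermediate values are shown rounded; full precision is carried through to the final answer.)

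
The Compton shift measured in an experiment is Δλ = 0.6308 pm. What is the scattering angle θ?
42.27°

From the Compton formula Δλ = λ_C(1 - cos θ), we can solve for θ:

cos θ = 1 - Δλ/λ_C

Given:
- Δλ = 0.6308 pm
- λ_C = h/(m_e·c) ≈ 2.42631024 pm

cos θ = 1 - 0.6308/2.42631024
cos θ = 1 - 0.259983
cos θ = 0.740017

θ = arccos(0.740017)
θ = 42.27°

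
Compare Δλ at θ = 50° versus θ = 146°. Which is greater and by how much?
146° produces the larger shift by a factor of 5.120

Calculate both shifts using Δλ = λ_C(1 - cos θ):

For θ₁ = 50°:
Δλ₁ = 2.4263 × (1 - cos(50°))
Δλ₁ = 2.4263 × 0.3572
Δλ₁ = 0.8667 pm

For θ₂ = 146°:
Δλ₂ = 2.4263 × (1 - cos(146°))
Δλ₂ = 2.4263 × 1.8290
Δλ₂ = 4.4378 pm

The 146° angle produces the larger shift.
Ratio: 4.4378/0.8667 = 5.120

(Intermediate values are shown rounded; full precision is carried through to the final answer.)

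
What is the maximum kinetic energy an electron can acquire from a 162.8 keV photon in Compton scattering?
63.3609 keV

Maximum energy transfer occurs at θ = 180° (backscattering).

Initial photon: E₀ = 162.8 keV → λ₀ = 7.6157 pm

Maximum Compton shift (at 180°):
Δλ_max = 2λ_C = 2 × 2.4263 = 4.8526 pm

Final wavelength:
λ' = 7.6157 + 4.8526 = 12.4684 pm

Minimum photon energy (maximum energy to electron):
E'_min = hc/λ' = 99.4391 keV

Maximum electron kinetic energy:
K_max = E₀ - E'_min = 162.8000 - 99.4391 = 63.3609 keV

(Intermediate values are shown rounded; full precision is carried through to the final answer.)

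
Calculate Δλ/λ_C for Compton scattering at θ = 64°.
0.5616 λ_C

The Compton shift formula is:
Δλ = λ_C(1 - cos θ)

Dividing both sides by λ_C:
Δλ/λ_C = 1 - cos θ

For θ = 64°:
Δλ/λ_C = 1 - cos(64°)
Δλ/λ_C = 1 - 0.4384
Δλ/λ_C = 0.5616

This means the shift is 0.5616 × λ_C = 1.3627 pm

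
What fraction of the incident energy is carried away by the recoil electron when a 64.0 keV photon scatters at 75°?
0.0849 (or 8.49%)

Calculate initial and final photon energies:

Initial: E₀ = 64.0 keV → λ₀ = 19.3725 pm
Compton shift: Δλ = 1.7983 pm
Final wavelength: λ' = 21.1709 pm
Final energy: E' = 58.5636 keV

Fractional energy loss:
(E₀ - E')/E₀ = (64.0000 - 58.5636)/64.0000
= 5.4364/64.0000
= 0.0849
= 8.49%

(Intermediate values are shown rounded; full precision is carried through to the final answer.)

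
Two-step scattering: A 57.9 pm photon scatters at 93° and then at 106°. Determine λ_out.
63.5484 pm

Apply Compton shift twice:

First scattering at θ₁ = 93°:
Δλ₁ = λ_C(1 - cos(93°))
Δλ₁ = 2.4263 × 1.0523
Δλ₁ = 2.5533 pm

After first scattering:
λ₁ = 57.9 + 2.5533 = 60.4533 pm

Second scattering at θ₂ = 106°:
Δλ₂ = λ_C(1 - cos(106°))
Δλ₂ = 2.4263 × 1.2756
Δλ₂ = 3.0951 pm

Final wavelength:
λ₂ = 60.4533 + 3.0951 = 63.5484 pm

Total shift: Δλ_total = 2.5533 + 3.0951 = 5.6484 pm

(Intermediate values are shown rounded; full precision is carried through to the final answer.)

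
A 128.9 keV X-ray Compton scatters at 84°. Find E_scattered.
105.1486 keV

First convert energy to wavelength:
λ = hc/E, with hc ≈ 1239.842 keV·pm (i.e. 1239.842 eV·nm)

For E = 128.9 keV = 128900 eV:
λ = 1239.842 keV·pm / 128.9 keV
λ = 9.6186 pm

Calculate the Compton shift:
Δλ = λ_C(1 - cos(84°)) = 2.4263 × 0.8955
Δλ = 2.1727 pm

Final wavelength:
λ' = 9.6186 + 2.1727 = 11.7913 pm

Final energy:
E' = hc/λ' = 1239.842 / 11.7913 = 105.1486 keV

(Intermediate values are shown rounded; full precision is carried through to the final answer.)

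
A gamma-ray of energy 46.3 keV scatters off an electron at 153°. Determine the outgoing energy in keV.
39.5274 keV

First convert energy to wavelength:
λ = hc/E, with hc ≈ 1239.842 keV·pm (i.e. 1239.842 eV·nm)

For E = 46.3 keV = 46300 eV:
λ = 1239.842 keV·pm / 46.3 keV
λ = 26.7784 pm

Calculate the Compton shift:
Δλ = λ_C(1 - cos(153°)) = 2.4263 × 1.8910
Δλ = 4.5882 pm

Final wavelength:
λ' = 26.7784 + 4.5882 = 31.3666 pm

Final energy:
E' = hc/λ' = 1239.842 / 31.3666 = 39.5274 keV

(Intermediate values are shown rounded; full precision is carried through to the final answer.)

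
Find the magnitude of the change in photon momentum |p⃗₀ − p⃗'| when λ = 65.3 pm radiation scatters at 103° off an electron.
1.5539e-23 kg·m/s

Photon momentum magnitude is p = h/λ.

Initial momentum:
p₀ = h/λ = 6.6261e-34/6.5300e-11 = 1.0147e-23 kg·m/s

After scattering:
λ' = λ + Δλ = 65.3 + 2.9721 = 68.2721 pm
p' = h/λ' = 6.6261e-34/6.8272e-11 = 9.7054e-24 kg·m/s

Momentum is a vector; the scattered photon's direction makes angle θ = 103° with the incident direction. The magnitude of the vector change Δp⃗ = p⃗₀ − p⃗' is found from the law of cosines:
|Δp⃗|² = p₀² + p'² − 2p₀p'cos θ
|Δp⃗|² = (1.0147e-23)² + (9.7054e-24)² − 2·1.0147e-23·9.7054e-24·cos(103°)
|Δp⃗| = 1.5539e-23 kg·m/s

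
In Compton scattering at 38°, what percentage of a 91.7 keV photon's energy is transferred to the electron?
0.0366 (or 3.66%)

Calculate initial and final photon energies:

Initial: E₀ = 91.7 keV → λ₀ = 13.5206 pm
Compton shift: Δλ = 0.5144 pm
Final wavelength: λ' = 14.0350 pm
Final energy: E' = 88.3394 keV

Fractional energy loss:
(E₀ - E')/E₀ = (91.7000 - 88.3394)/91.7000
= 3.3606/91.7000
= 0.0366
= 3.66%

(Intermediate values are shown rounded; full precision is carried through to the final answer.)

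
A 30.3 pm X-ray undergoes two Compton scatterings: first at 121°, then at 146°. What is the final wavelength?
38.4138 pm

Apply Compton shift twice:

First scattering at θ₁ = 121°:
Δλ₁ = λ_C(1 - cos(121°))
Δλ₁ = 2.4263 × 1.5150
Δλ₁ = 3.6760 pm

After first scattering:
λ₁ = 30.3 + 3.6760 = 33.9760 pm

Second scattering at θ₂ = 146°:
Δλ₂ = λ_C(1 - cos(146°))
Δλ₂ = 2.4263 × 1.8290
Δλ₂ = 4.4378 pm

Final wavelength:
λ₂ = 33.9760 + 4.4378 = 38.4138 pm

Total shift: Δλ_total = 3.6760 + 4.4378 = 8.1138 pm

(Intermediate values are shown rounded; full precision is carried through to the final answer.)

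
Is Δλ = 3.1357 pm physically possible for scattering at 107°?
Yes, consistent

Calculate the expected shift for θ = 107°:

Δλ_expected = λ_C(1 - cos(107°))
Δλ_expected = 2.4263 × (1 - cos(107°))
Δλ_expected = 2.4263 × 1.2924
Δλ_expected = 3.1357 pm

Given shift: 3.1357 pm
Expected shift: 3.1357 pm
Difference: 0.0000 pm

The values match. This is consistent with Compton scattering at the stated angle.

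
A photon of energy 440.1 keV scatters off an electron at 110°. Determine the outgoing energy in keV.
204.1450 keV

First convert energy to wavelength:
λ = hc/E, with hc ≈ 1239.842 keV·pm (i.e. 1239.842 eV·nm)

For E = 440.1 keV = 440100 eV:
λ = 1239.842 keV·pm / 440.1 keV
λ = 2.8172 pm

Calculate the Compton shift:
Δλ = λ_C(1 - cos(110°)) = 2.4263 × 1.3420
Δλ = 3.2562 pm

Final wavelength:
λ' = 2.8172 + 3.2562 = 6.0733 pm

Final energy:
E' = hc/λ' = 1239.842 / 6.0733 = 204.1450 keV

(Intermediate values are shown rounded; full precision is carried through to the final answer.)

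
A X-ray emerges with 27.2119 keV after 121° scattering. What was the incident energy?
29.6000 keV

Convert final energy to wavelength (hc ≈ 1239.842 keV·pm):
λ' = hc/E' = 1239.842 / 27.2119 = 45.5625 pm

Calculate the Compton shift:
Δλ = λ_C(1 - cos(121°))
Δλ = 2.4263 × (1 - cos(121°))
Δλ = 3.6760 pm

Initial wavelength:
λ = λ' - Δλ = 45.5625 - 3.6760 = 41.8865 pm

Initial energy:
E = hc/λ = 1239.842 / 41.8865 = 29.6000 keV

(Intermediate values are shown rounded; full precision is carried through to the final answer.)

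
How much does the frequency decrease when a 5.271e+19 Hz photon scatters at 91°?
1.595e+19 Hz (decrease)

Convert frequency to wavelength (c = 299792458 m/s):
λ₀ = c/f₀ = 299792458/5.271e+19 = 5.6875822e-12 m = 5.6876 pm

Calculate Compton shift:
Δλ = λ_C(1 - cos(91°)) = 2.4687 pm

Final wavelength:
λ' = λ₀ + Δλ = 5.6876 + 2.4687 = 8.1562 pm

Final frequency:
f' = c/λ' = 299792458/8.1562374e-12 = 3.6756220e+19 Hz

Frequency shift (decrease):
Δf = f₀ - f' = 5.271e+19 - 3.6756220e+19 = 1.595e+19 Hz

(Intermediate values are shown rounded; full precision is carried through to the final answer.)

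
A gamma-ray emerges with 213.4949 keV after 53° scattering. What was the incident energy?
256.1000 keV

Convert final energy to wavelength (hc ≈ 1239.842 keV·pm):
λ' = hc/E' = 1239.842 / 213.4949 = 5.8074 pm

Calculate the Compton shift:
Δλ = λ_C(1 - cos(53°))
Δλ = 2.4263 × (1 - cos(53°))
Δλ = 0.9661 pm

Initial wavelength:
λ = λ' - Δλ = 5.8074 - 0.9661 = 4.8412 pm

Initial energy:
E = hc/λ = 1239.842 / 4.8412 = 256.1000 keV

(Intermediate values are shown rounded; full precision is carried through to the final answer.)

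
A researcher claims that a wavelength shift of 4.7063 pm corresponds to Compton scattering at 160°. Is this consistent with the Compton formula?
Yes, consistent

Calculate the expected shift for θ = 160°:

Δλ_expected = λ_C(1 - cos(160°))
Δλ_expected = 2.4263 × (1 - cos(160°))
Δλ_expected = 2.4263 × 1.9397
Δλ_expected = 4.7063 pm

Given shift: 4.7063 pm
Expected shift: 4.7063 pm
Difference: 0.0000 pm

The values match. This is consistent with Compton scattering at the stated angle.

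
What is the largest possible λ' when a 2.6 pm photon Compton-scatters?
7.4526 pm (at θ = 180°)

The Compton shift is Δλ = λ_C(1 − cos θ).

Since cos θ ranges from −1 to 1, the factor (1 − cos θ) ranges from 0 to 2; the maximum shift occurs at θ = 180° (backscattering):
Δλ_max = 2λ_C = 2 × 2.4263 pm = 4.8526 pm

Maximum scattered wavelength:
λ'_max = λ₀ + Δλ_max = 2.6 + 4.8526 = 7.4526 pm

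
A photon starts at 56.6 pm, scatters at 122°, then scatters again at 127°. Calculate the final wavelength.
64.1986 pm

Apply Compton shift twice:

First scattering at θ₁ = 122°:
Δλ₁ = λ_C(1 - cos(122°))
Δλ₁ = 2.4263 × 1.5299
Δλ₁ = 3.7121 pm

After first scattering:
λ₁ = 56.6 + 3.7121 = 60.3121 pm

Second scattering at θ₂ = 127°:
Δλ₂ = λ_C(1 - cos(127°))
Δλ₂ = 2.4263 × 1.6018
Δλ₂ = 3.8865 pm

Final wavelength:
λ₂ = 60.3121 + 3.8865 = 64.1986 pm

Total shift: Δλ_total = 3.7121 + 3.8865 = 7.5986 pm

(Intermediate values are shown rounded; full precision is carried through to the final answer.)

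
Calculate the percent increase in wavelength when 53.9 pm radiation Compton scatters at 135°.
7.6845%

Calculate the Compton shift:
Δλ = λ_C(1 - cos(135°))
Δλ = 2.4263 × (1 - cos(135°))
Δλ = 2.4263 × 1.7071
Δλ = 4.1420 pm

Percentage change:
(Δλ/λ₀) × 100 = (4.1420/53.9) × 100
= 7.6845%

(Intermediate values are shown rounded; full precision is carried through to the final answer.)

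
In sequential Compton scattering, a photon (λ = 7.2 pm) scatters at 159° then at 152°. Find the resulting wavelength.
16.4601 pm

Apply Compton shift twice:

First scattering at θ₁ = 159°:
Δλ₁ = λ_C(1 - cos(159°))
Δλ₁ = 2.4263 × 1.9336
Δλ₁ = 4.6915 pm

After first scattering:
λ₁ = 7.2 + 4.6915 = 11.8915 pm

Second scattering at θ₂ = 152°:
Δλ₂ = λ_C(1 - cos(152°))
Δλ₂ = 2.4263 × 1.8829
Δλ₂ = 4.5686 pm

Final wavelength:
λ₂ = 11.8915 + 4.5686 = 16.4601 pm

Total shift: Δλ_total = 4.6915 + 4.5686 = 9.2601 pm

(Intermediate values are shown rounded; full precision is carried through to the final answer.)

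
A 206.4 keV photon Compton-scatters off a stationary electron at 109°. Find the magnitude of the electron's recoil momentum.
1.4996e-22 kg·m/s

The electron is initially at rest, so by conservation of momentum:
p⃗_e = p⃗₀ − p⃗'  (incident photon momentum minus scattered photon momentum)

Photon momentum magnitudes (p = h/λ = E/c):
λ₀ = hc/E₀ = 6.0070 pm → p₀ = h/λ₀ = 1.1031e-22 kg·m/s
Δλ = λ_C(1 − cos 109°) = 3.2162 pm
λ' = 9.2232 pm → p' = h/λ' = 7.1841e-23 kg·m/s

The scattered photon makes angle θ = 109° with the incident direction, so by the law of cosines:
|p⃗_e|² = p₀² + p'² − 2p₀p'cos θ
|p⃗_e|² = (1.1031e-22)² + (7.1841e-23)² − 2·1.1031e-22·7.1841e-23·cos(109°)
|p⃗_e| = 1.4996e-22 kg·m/s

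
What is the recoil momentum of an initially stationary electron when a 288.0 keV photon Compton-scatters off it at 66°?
1.5018e-22 kg·m/s

The electron is initially at rest, so by conservation of momentum:
p⃗_e = p⃗₀ − p⃗'  (incident photon momentum minus scattered photon momentum)

Photon momentum magnitudes (p = h/λ = E/c):
λ₀ = hc/E₀ = 4.3050 pm → p₀ = h/λ₀ = 1.5392e-22 kg·m/s
Δλ = λ_C(1 − cos 66°) = 1.4394 pm
λ' = 5.7444 pm → p' = h/λ' = 1.1535e-22 kg·m/s

The scattered photon makes angle θ = 66° with the incident direction, so by the law of cosines:
|p⃗_e|² = p₀² + p'² − 2p₀p'cos θ
|p⃗_e|² = (1.5392e-22)² + (1.1535e-22)² − 2·1.5392e-22·1.1535e-22·cos(66°)
|p⃗_e| = 1.5018e-22 kg·m/s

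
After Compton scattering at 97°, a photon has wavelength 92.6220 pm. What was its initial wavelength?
89.9000 pm

From λ' = λ + Δλ, we have λ = λ' - Δλ

First calculate the Compton shift:
Δλ = λ_C(1 - cos θ)
Δλ = 2.4263 × (1 - cos(97°))
Δλ = 2.4263 × 1.1219
Δλ = 2.7220 pm

Initial wavelength:
λ = λ' - Δλ
λ = 92.6220 - 2.7220
λ = 89.9000 pm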